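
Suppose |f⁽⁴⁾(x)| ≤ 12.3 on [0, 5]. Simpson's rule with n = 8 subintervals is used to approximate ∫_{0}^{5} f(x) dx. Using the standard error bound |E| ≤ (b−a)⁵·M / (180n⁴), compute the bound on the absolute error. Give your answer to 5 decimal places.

|E| ≤ (5)⁵·12.3 / (180·8⁴) = 38437.5/737280 = 0.05213.

0.05213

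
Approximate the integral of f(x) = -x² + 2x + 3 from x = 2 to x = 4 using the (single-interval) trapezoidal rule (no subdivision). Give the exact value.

T = (b−a)/2 · [f(2) + f(4)] = 1·[3 + (-5)] = -2.

-2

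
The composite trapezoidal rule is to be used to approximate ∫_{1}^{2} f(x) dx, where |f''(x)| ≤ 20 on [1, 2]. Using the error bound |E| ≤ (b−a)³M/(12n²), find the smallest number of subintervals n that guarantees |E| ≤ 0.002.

29

Need 20/(12n²) ≤ 0.002.
n² ≥ 20/(12·0.002) = 833.333 ⇒ n ≥ 28.8675, so the smallest n is 29.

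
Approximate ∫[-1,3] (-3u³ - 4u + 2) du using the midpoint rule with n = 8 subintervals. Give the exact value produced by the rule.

h = (3 − (-1))/8 = 0.5.
Midpoints m₁,…,m₈ = -0.75, -0.25, 0.25, 0.75, 1.25, 1.75, 2.25, 2.75.
f(m₁)=6.265625, f(m₂)=3.046875, f(m₃)=0.953125, f(m₄)=-2.265625, f(m₅)=-8.859375, f(m₆)=-21.078125, f(m₇)=-41.171875, f(m₈)=-71.390625.
h·[f(m₁) + f(m₂) + f(m₃) + f(m₄) + f(m₅) + f(m₆) + f(m₇) + f(m₈)] = 0.5·(-134.5) = -67.25.

-67.25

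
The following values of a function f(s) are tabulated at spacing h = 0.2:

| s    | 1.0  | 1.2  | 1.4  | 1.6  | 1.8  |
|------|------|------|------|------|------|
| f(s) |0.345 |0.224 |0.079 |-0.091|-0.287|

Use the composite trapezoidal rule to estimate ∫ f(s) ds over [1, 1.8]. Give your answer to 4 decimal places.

0.0482

h = 0.2, n = 4.
(h/2)·[y₀ + 2y₁ + 2y₂ + 2y₃ + y₄] = 0.1·(0.482) = 0.0482.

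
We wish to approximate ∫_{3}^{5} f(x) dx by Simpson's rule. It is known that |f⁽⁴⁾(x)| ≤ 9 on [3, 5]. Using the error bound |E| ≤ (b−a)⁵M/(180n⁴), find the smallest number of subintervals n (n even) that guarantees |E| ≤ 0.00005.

14

Need 288/(180n⁴) ≤ 0.00005.
n⁴ ≥ 288/(180·0.00005) = 32000 ⇒ n ≥ 13.3748, so the smallest even n is 14. (n must be even for Simpson's rule.)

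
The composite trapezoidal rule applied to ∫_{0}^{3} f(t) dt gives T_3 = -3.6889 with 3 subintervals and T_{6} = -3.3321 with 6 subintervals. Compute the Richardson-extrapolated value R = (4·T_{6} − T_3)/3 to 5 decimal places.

-3.21317

R = (4·T_{6} − T_3) / 3 = (4·(-3.3321) − (-3.6889))/3 = (-9.6395)/3 = -3.21317.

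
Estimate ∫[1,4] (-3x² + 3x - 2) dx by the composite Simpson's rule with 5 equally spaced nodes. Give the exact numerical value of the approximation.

-46.5

h = (4 − 1)/4 = 0.75.
Nodes x₀,…,x₄ = 1, 1.75, 2.5, 3.25, 4.
f(x) = -3x² + 3x - 2: f₀=-2, f₁=-5.9375, f₂=-13.25, f₃=-23.9375, f₄=-38.
(h/3)·[f₀ + 4f₁ + 2f₂ + 4f₃ + f₄] = 0.25·(-186) = -46.5.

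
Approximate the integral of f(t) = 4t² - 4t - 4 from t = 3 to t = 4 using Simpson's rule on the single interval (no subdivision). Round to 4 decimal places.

31.3333

S = (b−a)/6 · [f(3) + 4f(3.5) + f(4)] = 0.166667·[20 + 4·31 + 44] = 31.3333.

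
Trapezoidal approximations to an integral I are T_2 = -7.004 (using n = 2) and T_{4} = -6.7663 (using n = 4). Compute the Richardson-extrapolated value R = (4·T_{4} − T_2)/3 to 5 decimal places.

-6.68707

R = (4·T_{4} − T_2) / 3 = (4·(-6.7663) − (-7.004))/3 = (-20.0612)/3 = -6.68707.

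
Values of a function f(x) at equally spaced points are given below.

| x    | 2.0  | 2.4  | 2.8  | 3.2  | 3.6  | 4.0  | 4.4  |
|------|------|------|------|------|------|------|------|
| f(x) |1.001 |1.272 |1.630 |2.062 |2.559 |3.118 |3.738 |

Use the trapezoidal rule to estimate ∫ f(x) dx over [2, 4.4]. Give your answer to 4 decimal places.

5.2042

h = 0.4, n = 6.
(h/2)·[y₀ + 2y₁ + 2y₂ + 2y₃ + 2y₄ + 2y₅ + y₆] = 0.2·(26.021) = 5.2042.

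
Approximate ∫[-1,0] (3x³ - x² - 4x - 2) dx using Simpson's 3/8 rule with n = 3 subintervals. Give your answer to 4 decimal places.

-1.0833

h = (0 − (-1))/3 = 0.333333.
Nodes x₀,…,x₃ = -1, -0.666667, -0.333333, 0.
f(x) = 3x³ - x² - 4x - 2: f₀=-2, f₁=-0.666667, f₂=-0.888889, f₃=-2.
(3h/8)·[f₀ + 3f₁ + 3f₂ + f₃] = 0.125·(-8.666667) = -1.0833.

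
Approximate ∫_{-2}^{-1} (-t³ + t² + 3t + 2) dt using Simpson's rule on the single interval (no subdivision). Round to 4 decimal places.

3.5833

S = (b−a)/6 · [f(-2) + 4f(-1.5) + f(-1)] = 0.166667·[8 + 4·3.125 + 1] = 3.5833.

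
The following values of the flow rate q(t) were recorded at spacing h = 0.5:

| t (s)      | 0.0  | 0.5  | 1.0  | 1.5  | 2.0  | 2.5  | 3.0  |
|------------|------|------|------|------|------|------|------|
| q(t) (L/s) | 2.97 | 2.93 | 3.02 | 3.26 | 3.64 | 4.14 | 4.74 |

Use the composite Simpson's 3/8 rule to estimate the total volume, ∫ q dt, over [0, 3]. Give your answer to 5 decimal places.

h = 0.5, n = 6.
(3h/8)·[y₀ + 3y₁ + 3y₂ + 2y₃ + 3y₄ + 3y₅ + y₆] = 0.1875·(55.42) = 10.39125.

10.39125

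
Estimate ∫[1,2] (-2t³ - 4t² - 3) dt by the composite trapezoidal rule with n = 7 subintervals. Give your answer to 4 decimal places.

-19.8776

h = (2 − 1)/7 = 0.142857.
Nodes t₀,…,t₇ = 1, 1.142857, 1.285714, 1.428571, 1.571429, 1.714286, 1.857143, 2.
f(t) = -2t³ - 4t² - 3: f₀=-9, f₁=-11.209913, f₂=-13.862974, f₃=-16.994169, f₄=-20.638484, f₅=-24.830904, f₆=-29.606414, f₇=-35.
(h/2)·[f₀ + 2f₁ + 2f₂ + 2f₃ + 2f₄ + 2f₅ + 2f₆ + f₇] = 0.071429·(-278.285714) = -19.8776.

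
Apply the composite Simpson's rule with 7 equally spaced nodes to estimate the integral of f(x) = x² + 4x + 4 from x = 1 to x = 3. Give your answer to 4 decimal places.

h = (3 − 1)/6 = 0.333333.
Nodes x₀,…,x₆ = 1, 1.333333, 1.666667, 2, 2.333333, 2.666667, 3.
f(x) = x² + 4x + 4: f₀=9, f₁=11.111111, f₂=13.444444, f₃=16, f₄=18.777778, f₅=21.777778, f₆=25.
(h/3)·[f₀ + 4f₁ + 2f₂ + 4f₃ + 2f₄ + 4f₅ + f₆] = 0.111111·(294) = 32.6667.

32.6667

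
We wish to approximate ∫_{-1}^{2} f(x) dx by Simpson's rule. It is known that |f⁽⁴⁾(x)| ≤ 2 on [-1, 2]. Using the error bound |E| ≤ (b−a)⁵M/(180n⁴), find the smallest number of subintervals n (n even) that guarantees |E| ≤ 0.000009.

24

Need 486/(180n⁴) ≤ 0.000009.
n⁴ ≥ 486/(180·0.000009) = 300000 ⇒ n ≥ 23.4035, so the smallest even n is 24. (n must be even for Simpson's rule.)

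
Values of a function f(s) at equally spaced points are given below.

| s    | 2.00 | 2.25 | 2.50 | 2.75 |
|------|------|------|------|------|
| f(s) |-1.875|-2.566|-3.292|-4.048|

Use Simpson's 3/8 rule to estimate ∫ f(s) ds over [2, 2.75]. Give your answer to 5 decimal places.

h = 0.25, n = 3.
(3h/8)·[y₀ + 3y₁ + 3y₂ + y₃] = 0.09375·(-23.497) = -2.20284.

-2.20284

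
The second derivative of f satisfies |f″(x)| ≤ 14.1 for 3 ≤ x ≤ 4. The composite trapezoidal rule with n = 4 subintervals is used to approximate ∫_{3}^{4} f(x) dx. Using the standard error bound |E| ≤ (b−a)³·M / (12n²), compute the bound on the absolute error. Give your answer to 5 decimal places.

|E| ≤ (1)³·14.1 / (12·4²) = 14.1/192 = 0.07344.

0.07344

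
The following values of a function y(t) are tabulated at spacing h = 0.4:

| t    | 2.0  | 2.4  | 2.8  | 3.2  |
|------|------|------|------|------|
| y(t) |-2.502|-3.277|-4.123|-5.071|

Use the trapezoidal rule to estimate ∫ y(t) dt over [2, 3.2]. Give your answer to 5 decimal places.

-4.47460

h = 0.4, n = 3.
(h/2)·[y₀ + 2y₁ + 2y₂ + y₃] = 0.2·(-22.373) = -4.47460.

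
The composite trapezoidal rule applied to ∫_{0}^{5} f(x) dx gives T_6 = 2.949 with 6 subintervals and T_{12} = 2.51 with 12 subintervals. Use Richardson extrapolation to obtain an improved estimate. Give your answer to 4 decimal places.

2.3637

R = (4·T_{12} − T_6) / 3 = (4·2.51 − 2.949)/3 = (7.091)/3 = 2.3637.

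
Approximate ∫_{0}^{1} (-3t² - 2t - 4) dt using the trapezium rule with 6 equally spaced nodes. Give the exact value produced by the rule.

-6.02

h = (1 − 0)/5 = 0.2.
Nodes t₀,…,t₅ = 0, 0.2, 0.4, 0.6, 0.8, 1.
f(t) = -3t² - 2t - 4: f₀=-4, f₁=-4.52, f₂=-5.28, f₃=-6.28, f₄=-7.52, f₅=-9.
(h/2)·[f₀ + 2f₁ + 2f₂ + 2f₃ + 2f₄ + f₅] = 0.1·(-60.2) = -6.02.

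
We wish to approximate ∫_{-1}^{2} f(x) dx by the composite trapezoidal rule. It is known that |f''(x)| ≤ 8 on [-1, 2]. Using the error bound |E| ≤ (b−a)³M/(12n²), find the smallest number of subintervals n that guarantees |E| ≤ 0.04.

22

Need 216/(12n²) ≤ 0.04.
n² ≥ 216/(12·0.04) = 450 ⇒ n ≥ 21.2132, so the smallest n is 22.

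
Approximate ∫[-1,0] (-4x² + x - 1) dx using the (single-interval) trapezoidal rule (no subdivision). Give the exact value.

-3.5

T = (b−a)/2 · [f(-1) + f(0)] = 0.5·[(-6) + (-1)] = -3.5.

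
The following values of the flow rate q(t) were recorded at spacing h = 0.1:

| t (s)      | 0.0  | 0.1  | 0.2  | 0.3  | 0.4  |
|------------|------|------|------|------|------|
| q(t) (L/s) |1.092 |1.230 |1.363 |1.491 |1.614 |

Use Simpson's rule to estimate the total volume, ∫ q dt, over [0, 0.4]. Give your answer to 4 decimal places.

h = 0.1, n = 4.
(h/3)·[y₀ + 4y₁ + 2y₂ + 4y₃ + y₄] = 0.033333·(16.316) = 0.5439.

0.5439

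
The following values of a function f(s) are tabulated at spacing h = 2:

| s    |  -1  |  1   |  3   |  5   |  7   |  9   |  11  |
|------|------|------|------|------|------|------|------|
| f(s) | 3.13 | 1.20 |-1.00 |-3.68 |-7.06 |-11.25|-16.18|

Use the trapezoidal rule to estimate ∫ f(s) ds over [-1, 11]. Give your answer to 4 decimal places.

h = 2, n = 6.
(h/2)·[y₀ + 2y₁ + 2y₂ + 2y₃ + 2y₄ + 2y₅ + y₆] = 1·(-56.63) = -56.6300.

-56.6300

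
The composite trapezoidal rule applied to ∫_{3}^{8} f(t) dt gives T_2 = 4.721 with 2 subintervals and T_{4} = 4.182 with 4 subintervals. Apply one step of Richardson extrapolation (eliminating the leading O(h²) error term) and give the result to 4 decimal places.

R = (4·T_{4} − T_2) / 3 = (4·4.182 − 4.721)/3 = (12.007)/3 = 4.0023.

4.0023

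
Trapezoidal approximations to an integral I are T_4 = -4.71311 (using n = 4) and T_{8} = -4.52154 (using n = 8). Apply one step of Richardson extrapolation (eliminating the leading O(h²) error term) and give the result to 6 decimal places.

-4.457683

R = (4·T_{8} − T_4) / 3 = (4·(-4.52154) − (-4.71311))/3 = (-13.37305)/3 = -4.457683.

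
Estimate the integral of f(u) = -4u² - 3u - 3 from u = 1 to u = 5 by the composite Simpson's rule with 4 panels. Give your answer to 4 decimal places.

-213.3333

h = (5 − 1)/4 = 1.
Nodes u₀,…,u₄ = 1, 2, 3, 4, 5.
f(u) = -4u² - 3u - 3: f₀=-10, f₁=-25, f₂=-48, f₃=-79, f₄=-118.
(h/3)·[f₀ + 4f₁ + 2f₂ + 4f₃ + f₄] = 0.333333·(-640) = -213.3333.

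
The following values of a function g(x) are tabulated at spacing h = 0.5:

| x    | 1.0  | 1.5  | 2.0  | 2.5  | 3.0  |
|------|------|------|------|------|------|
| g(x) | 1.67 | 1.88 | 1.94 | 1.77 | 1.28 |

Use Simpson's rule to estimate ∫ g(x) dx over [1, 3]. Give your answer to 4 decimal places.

h = 0.5, n = 4.
(h/3)·[y₀ + 4y₁ + 2y₂ + 4y₃ + y₄] = 0.166667·(21.43) = 3.5717.

3.5717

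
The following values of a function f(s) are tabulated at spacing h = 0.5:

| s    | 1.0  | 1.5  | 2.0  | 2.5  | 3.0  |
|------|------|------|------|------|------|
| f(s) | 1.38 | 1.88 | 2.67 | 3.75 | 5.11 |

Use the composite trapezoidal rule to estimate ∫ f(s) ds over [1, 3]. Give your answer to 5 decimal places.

h = 0.5, n = 4.
(h/2)·[y₀ + 2y₁ + 2y₂ + 2y₃ + y₄] = 0.25·(23.09) = 5.77250.

5.77250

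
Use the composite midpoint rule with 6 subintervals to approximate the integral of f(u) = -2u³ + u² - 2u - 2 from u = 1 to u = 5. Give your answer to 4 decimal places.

-300.1481

h = (5 − 1)/6 = 0.666667.
Midpoints m₁,…,m₆ = 1.333333, 2, 2.666667, 3.333333, 4, 4.666667.
f(m₁)=-7.629630, f(m₂)=-18, f(m₃)=-38.148148, f(m₄)=-71.629630, f(m₅)=-122, f(m₆)=-192.814815.
h·[f(m₁) + f(m₂) + f(m₃) + f(m₄) + f(m₅) + f(m₆)] = 0.666667·(-450.222222) = -300.1481.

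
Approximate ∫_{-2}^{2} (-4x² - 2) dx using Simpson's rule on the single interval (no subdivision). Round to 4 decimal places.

-29.3333

S = (b−a)/6 · [f(-2) + 4f(0) + f(2)] = 0.666667·[(-18) + 4·(-2) + (-18)] = -29.3333.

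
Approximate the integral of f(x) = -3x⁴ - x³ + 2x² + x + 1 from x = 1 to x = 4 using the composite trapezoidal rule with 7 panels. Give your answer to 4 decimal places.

-637.1164

h = (4 − 1)/7 = 0.428571.
Nodes x₀,…,x₇ = 1, 1.428571, 1.857143, 2.285714, 2.714286, 3.142857, 3.571429, 4.
f(x) = -3x⁴ - x³ + 2x² + x + 1: f₀=0, f₁=-8.900042, f₂=-32.336526, f₃=-80.092878, f₄=-164.381508, f₅=-299.843815, f₆=-503.550187, f₇=-795.
(h/2)·[f₀ + 2f₁ + 2f₂ + 2f₃ + 2f₄ + 2f₅ + 2f₆ + f₇] = 0.214286·(-2973.209913) = -637.1164.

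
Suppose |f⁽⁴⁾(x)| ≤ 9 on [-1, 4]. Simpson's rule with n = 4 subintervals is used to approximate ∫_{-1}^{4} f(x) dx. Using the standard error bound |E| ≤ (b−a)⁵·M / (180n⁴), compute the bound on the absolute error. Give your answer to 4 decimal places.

|E| ≤ (5)⁵·9 / (180·4⁴) = 28125/46080 = 0.6104.

0.6104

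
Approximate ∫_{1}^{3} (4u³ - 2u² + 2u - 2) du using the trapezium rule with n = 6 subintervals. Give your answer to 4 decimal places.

h = (3 − 1)/6 = 0.333333.
Nodes u₀,…,u₆ = 1, 1.333333, 1.666667, 2, 2.333333, 2.666667, 3.
f(u) = 4u³ - 2u² + 2u - 2: f₀=2, f₁=6.592593, f₂=14.296296, f₃=26, f₄=42.592593, f₅=64.962963, f₆=94.
(h/2)·[f₀ + 2f₁ + 2f₂ + 2f₃ + 2f₄ + 2f₅ + f₆] = 0.166667·(404.888889) = 67.4815.

67.4815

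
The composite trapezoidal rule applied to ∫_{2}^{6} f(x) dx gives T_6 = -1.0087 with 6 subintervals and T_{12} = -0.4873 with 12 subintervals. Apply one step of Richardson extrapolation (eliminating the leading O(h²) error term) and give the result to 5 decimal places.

R = (4·T_{12} − T_6) / 3 = (4·(-0.4873) − (-1.0087))/3 = (-0.9405)/3 = -0.31350.

-0.31350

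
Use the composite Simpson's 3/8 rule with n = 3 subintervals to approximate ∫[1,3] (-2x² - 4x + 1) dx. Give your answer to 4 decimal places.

-31.3333

h = (3 − 1)/3 = 0.666667.
Nodes x₀,…,x₃ = 1, 1.666667, 2.333333, 3.
f(x) = -2x² - 4x + 1: f₀=-5, f₁=-11.222222, f₂=-19.222222, f₃=-29.
(3h/8)·[f₀ + 3f₁ + 3f₂ + f₃] = 0.25·(-125.333333) = -31.3333.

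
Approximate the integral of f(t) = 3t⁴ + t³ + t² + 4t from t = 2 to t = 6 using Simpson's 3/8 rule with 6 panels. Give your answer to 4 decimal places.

h = (6 − 2)/6 = 0.666667.
Nodes t₀,…,t₆ = 2, 2.666667, 3.333333, 4, 4.666667, 5.333333, 6.
f(t) = 3t⁴ + t³ + t² + 4t: f₀=68, f₁=188.444444, f₂=431.851852, f₃=864, f₄=1564.888889, f₅=2628.740741, f₆=4164.
(3h/8)·[f₀ + 3f₁ + 3f₂ + 2f₃ + 3f₄ + 3f₅ + f₆] = 0.25·(20401.777778) = 5100.4444.

5100.4444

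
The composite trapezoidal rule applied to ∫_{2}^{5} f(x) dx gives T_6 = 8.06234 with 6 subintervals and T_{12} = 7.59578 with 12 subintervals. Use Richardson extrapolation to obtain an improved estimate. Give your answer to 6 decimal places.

R = (4·T_{12} − T_6) / 3 = (4·7.59578 − 8.06234)/3 = (22.32078)/3 = 7.440260.

7.440260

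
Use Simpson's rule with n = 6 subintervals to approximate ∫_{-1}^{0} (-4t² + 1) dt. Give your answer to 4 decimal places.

-0.3333

h = (0 − (-1))/6 = 0.166667.
Nodes t₀,…,t₆ = -1, -0.833333, -0.666667, -0.5, -0.333333, -0.166667, 0.
f(t) = -4t² + 1: f₀=-3, f₁=-1.777778, f₂=-0.777778, f₃=0, f₄=0.555556, f₅=0.888889, f₆=1.
(h/3)·[f₀ + 4f₁ + 2f₂ + 4f₃ + 2f₄ + 4f₅ + f₆] = 0.055556·(-6) = -0.3333.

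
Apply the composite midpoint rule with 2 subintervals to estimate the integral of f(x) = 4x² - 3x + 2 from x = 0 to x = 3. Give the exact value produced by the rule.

h = (3 − 0)/2 = 1.5.
Midpoints m₁,…,m₂ = 0.75, 2.25.
f(m₁)=2, f(m₂)=15.5.
h·[f(m₁) + f(m₂)] = 1.5·(17.5) = 26.25.

26.25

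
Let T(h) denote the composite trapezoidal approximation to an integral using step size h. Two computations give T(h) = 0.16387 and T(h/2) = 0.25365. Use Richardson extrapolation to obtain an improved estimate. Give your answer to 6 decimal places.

0.283577

R = (4·T(h/2) − T(h)) / 3 = (4·0.25365 − 0.16387)/3 = (0.85073)/3 = 0.283577.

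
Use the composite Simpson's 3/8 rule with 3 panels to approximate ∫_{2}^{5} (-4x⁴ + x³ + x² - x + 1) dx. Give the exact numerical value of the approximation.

h = (5 − 2)/3 = 1.
Nodes x₀,…,x₃ = 2, 3, 4, 5.
f(x) = -4x⁴ + x³ + x² - x + 1: f₀=-53, f₁=-290, f₂=-947, f₃=-2354.
(3h/8)·[f₀ + 3f₁ + 3f₂ + f₃] = 0.375·(-6118) = -2294.25.

-2294.25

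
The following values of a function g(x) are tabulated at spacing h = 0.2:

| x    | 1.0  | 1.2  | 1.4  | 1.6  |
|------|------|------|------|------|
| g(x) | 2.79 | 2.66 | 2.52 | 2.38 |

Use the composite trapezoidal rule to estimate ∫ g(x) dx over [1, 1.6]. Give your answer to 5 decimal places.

1.55300

h = 0.2, n = 3.
(h/2)·[y₀ + 2y₁ + 2y₂ + y₃] = 0.1·(15.53) = 1.55300.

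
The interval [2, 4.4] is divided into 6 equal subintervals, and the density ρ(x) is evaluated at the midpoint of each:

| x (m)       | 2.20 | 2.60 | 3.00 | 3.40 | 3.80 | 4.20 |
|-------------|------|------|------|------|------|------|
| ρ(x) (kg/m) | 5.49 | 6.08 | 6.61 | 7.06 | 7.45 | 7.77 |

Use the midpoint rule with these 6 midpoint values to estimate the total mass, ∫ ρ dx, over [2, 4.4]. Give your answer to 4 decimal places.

16.1840

h = 0.4, n = 6.
h·[y(m₁) + y(m₂) + y(m₃) + y(m₄) + y(m₅) + y(m₆)] = 0.4·(40.46) = 16.1840.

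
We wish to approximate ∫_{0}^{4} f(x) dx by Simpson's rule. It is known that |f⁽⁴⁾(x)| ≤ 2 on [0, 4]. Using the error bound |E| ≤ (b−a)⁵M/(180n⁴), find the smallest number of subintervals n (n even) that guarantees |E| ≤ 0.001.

Need 2048/(180n⁴) ≤ 0.001.
n⁴ ≥ 2048/(180·0.001) = 11377.8 ⇒ n ≥ 10.3280, so the smallest even n is 12. (n must be even for Simpson's rule.)

12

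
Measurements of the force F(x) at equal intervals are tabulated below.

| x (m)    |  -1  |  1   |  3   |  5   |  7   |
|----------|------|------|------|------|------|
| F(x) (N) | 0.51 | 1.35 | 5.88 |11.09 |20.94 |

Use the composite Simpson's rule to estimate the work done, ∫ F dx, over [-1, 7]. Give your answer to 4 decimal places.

h = 2, n = 4.
(h/3)·[y₀ + 4y₁ + 2y₂ + 4y₃ + y₄] = 0.666667·(82.97) = 55.3133.

55.3133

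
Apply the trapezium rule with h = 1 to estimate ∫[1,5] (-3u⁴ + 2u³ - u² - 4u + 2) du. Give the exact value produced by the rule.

h = (5 − 1)/4 = 1.
Nodes u₀,…,u₄ = 1, 2, 3, 4, 5.
f(u) = -3u⁴ + 2u³ - u² - 4u + 2: f₀=-4, f₁=-42, f₂=-208, f₃=-670, f₄=-1668.
(h/2)·[f₀ + 2f₁ + 2f₂ + 2f₃ + f₄] = 0.5·(-3512) = -1756.

-1756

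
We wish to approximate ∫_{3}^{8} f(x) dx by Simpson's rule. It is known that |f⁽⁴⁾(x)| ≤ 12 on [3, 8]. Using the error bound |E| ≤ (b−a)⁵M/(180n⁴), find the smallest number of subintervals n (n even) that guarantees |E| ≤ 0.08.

Need 37500/(180n⁴) ≤ 0.08.
n⁴ ≥ 37500/(180·0.08) = 2604.17 ⇒ n ≥ 7.1436, so the smallest even n is 8. (n must be even for Simpson's rule.)

8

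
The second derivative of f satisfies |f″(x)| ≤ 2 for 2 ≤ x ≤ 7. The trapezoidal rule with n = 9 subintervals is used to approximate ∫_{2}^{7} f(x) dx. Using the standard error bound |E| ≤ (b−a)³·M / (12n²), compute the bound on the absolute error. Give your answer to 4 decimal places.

0.2572

|E| ≤ (5)³·2 / (12·9²) = 250/972 = 0.2572.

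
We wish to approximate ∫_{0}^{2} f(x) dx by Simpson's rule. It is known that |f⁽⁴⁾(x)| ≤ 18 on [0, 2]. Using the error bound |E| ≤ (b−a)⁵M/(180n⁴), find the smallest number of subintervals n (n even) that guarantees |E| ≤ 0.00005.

Need 576/(180n⁴) ≤ 0.00005.
n⁴ ≥ 576/(180·0.00005) = 64000 ⇒ n ≥ 15.9054, so the smallest even n is 16. (n must be even for Simpson's rule.)

16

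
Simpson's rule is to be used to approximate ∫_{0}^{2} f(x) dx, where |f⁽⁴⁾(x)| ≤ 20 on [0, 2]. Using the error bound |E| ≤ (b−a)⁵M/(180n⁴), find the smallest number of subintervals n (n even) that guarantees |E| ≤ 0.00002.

Need 640/(180n⁴) ≤ 0.00002.
n⁴ ≥ 640/(180·0.00002) = 177778 ⇒ n ≥ 20.5338, so the smallest even n is 22. (n must be even for Simpson's rule.)

22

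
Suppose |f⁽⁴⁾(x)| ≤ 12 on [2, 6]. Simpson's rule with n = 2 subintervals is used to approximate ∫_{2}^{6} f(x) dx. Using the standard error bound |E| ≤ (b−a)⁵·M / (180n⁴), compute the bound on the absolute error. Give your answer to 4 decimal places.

|E| ≤ (4)⁵·12 / (180·2⁴) = 12288/2880 = 4.2667.

4.2667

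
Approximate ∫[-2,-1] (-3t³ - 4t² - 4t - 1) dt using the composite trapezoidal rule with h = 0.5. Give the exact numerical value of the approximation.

h = (-1 − (-2))/2 = 0.5.
Nodes t₀,…,t₂ = -2, -1.5, -1.
f(t) = -3t³ - 4t² - 4t - 1: f₀=15, f₁=6.125, f₂=2.
(h/2)·[f₀ + 2f₁ + f₂] = 0.25·(29.25) = 7.3125.

7.3125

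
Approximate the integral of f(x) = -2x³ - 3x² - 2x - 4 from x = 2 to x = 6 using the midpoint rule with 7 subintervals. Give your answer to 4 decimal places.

-893.0612

h = (6 − 2)/7 = 0.571429.
Midpoints m₁,…,m₇ = 2.285714, 2.857143, 3.428571, 4, 4.571429, 5.142857, 5.714286.
f(m₁)=-48.128280, f(m₂)=-80.851312, f(m₃)=-126.728863, f(m₄)=-188, f(m₅)=-266.903790, f(m₆)=-365.679300, f(m₇)=-486.565598.
h·[f(m₁) + f(m₂) + f(m₃) + f(m₄) + f(m₅) + f(m₆) + f(m₇)] = 0.571429·(-1562.857143) = -893.0612.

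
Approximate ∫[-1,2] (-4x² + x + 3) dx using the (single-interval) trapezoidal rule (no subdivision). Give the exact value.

T = (b−a)/2 · [f(-1) + f(2)] = 1.5·[(-2) + (-11)] = -19.5.

-19.5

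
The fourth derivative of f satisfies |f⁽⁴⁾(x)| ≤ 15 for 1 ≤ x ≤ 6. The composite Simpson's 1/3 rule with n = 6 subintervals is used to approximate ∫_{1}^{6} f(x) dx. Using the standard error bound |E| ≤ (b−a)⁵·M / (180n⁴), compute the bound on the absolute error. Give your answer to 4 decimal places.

0.2009

|E| ≤ (5)⁵·15 / (180·6⁴) = 46875/233280 = 0.2009.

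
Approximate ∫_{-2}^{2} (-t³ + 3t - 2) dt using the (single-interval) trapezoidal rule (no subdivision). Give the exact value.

-8

T = (b−a)/2 · [f(-2) + f(2)] = 2·[0 + (-4)] = -8.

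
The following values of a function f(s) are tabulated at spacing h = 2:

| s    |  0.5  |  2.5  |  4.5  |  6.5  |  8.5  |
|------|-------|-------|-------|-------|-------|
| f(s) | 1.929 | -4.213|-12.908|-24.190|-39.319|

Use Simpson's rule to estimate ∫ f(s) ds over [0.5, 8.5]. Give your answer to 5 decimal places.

-117.87867

h = 2, n = 4.
(h/3)·[y₀ + 4y₁ + 2y₂ + 4y₃ + y₄] = 0.666667·(-176.818) = -117.87867.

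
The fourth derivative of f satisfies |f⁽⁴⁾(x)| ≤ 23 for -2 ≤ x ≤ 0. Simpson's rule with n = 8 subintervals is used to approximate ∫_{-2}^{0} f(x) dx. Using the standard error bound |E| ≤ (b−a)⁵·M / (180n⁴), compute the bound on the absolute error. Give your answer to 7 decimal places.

|E| ≤ (2)⁵·23 / (180·8⁴) = 736/737280 = 0.0009983.

0.0009983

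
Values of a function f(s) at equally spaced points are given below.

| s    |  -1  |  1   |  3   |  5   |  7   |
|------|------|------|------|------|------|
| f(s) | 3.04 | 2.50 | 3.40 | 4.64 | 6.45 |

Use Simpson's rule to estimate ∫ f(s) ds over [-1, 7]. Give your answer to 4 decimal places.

h = 2, n = 4.
(h/3)·[y₀ + 4y₁ + 2y₂ + 4y₃ + y₄] = 0.666667·(44.85) = 29.9000.

29.9000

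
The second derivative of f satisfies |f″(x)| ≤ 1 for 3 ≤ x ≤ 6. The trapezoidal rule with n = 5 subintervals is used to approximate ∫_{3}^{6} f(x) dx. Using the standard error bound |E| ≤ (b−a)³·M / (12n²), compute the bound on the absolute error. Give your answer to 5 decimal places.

|E| ≤ (3)³·1 / (12·5²) = 27/300 = 0.09000.

0.09000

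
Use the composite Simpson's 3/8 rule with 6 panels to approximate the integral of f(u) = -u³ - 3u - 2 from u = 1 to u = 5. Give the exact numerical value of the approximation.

h = (5 − 1)/6 = 0.666667.
Nodes u₀,…,u₆ = 1, 1.666667, 2.333333, 3, 3.666667, 4.333333, 5.
f(u) = -u³ - 3u - 2: f₀=-6, f₁=-11.629630, f₂=-21.703704, f₃=-38, f₄=-62.296296, f₅=-96.370370, f₆=-142.
(3h/8)·[f₀ + 3f₁ + 3f₂ + 2f₃ + 3f₄ + 3f₅ + f₆] = 0.25·(-800) = -200.

-200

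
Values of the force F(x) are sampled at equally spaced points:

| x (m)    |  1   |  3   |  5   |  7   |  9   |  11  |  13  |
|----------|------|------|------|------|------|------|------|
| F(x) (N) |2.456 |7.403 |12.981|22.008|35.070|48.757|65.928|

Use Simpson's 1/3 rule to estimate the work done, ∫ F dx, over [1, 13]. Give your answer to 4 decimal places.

h = 2, n = 6.
(h/3)·[y₀ + 4y₁ + 2y₂ + 4y₃ + 2y₄ + 4y₅ + y₆] = 0.666667·(477.158) = 318.1053.

318.1053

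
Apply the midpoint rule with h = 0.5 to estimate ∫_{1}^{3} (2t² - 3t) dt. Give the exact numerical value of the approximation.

h = (3 − 1)/4 = 0.5.
Midpoints m₁,…,m₄ = 1.25, 1.75, 2.25, 2.75.
f(m₁)=-0.625, f(m₂)=0.875, f(m₃)=3.375, f(m₄)=6.875.
h·[f(m₁) + f(m₂) + f(m₃) + f(m₄)] = 0.5·(10.5) = 5.25.

5.25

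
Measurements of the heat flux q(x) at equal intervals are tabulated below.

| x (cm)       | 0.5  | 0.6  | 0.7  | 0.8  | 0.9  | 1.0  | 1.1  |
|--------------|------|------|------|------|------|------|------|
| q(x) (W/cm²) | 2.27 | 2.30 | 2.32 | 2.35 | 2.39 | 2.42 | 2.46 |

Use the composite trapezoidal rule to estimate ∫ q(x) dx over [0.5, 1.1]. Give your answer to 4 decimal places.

h = 0.1, n = 6.
(h/2)·[y₀ + 2y₁ + 2y₂ + 2y₃ + 2y₄ + 2y₅ + y₆] = 0.05·(28.29) = 1.4145.

1.4145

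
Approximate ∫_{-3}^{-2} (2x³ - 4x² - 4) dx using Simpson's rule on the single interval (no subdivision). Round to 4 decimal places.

-61.8333

S = (b−a)/6 · [f(-3) + 4f(-2.5) + f(-2)] = 0.166667·[(-94) + 4·(-60.25) + (-36)] = -61.8333.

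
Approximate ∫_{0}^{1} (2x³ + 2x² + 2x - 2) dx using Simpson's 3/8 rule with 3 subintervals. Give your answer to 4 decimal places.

0.1667

h = (1 − 0)/3 = 0.333333.
Nodes x₀,…,x₃ = 0, 0.333333, 0.666667, 1.
f(x) = 2x³ + 2x² + 2x - 2: f₀=-2, f₁=-1.037037, f₂=0.814815, f₃=4.
(3h/8)·[f₀ + 3f₁ + 3f₂ + f₃] = 0.125·(1.333333) = 0.1667.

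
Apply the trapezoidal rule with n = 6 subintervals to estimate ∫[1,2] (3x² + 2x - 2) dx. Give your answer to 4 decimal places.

h = (2 − 1)/6 = 0.166667.
Nodes x₀,…,x₆ = 1, 1.166667, 1.333333, 1.5, 1.666667, 1.833333, 2.
f(x) = 3x² + 2x - 2: f₀=3, f₁=4.416667, f₂=6, f₃=7.75, f₄=9.666667, f₅=11.75, f₆=14.
(h/2)·[f₀ + 2f₁ + 2f₂ + 2f₃ + 2f₄ + 2f₅ + f₆] = 0.083333·(96.166667) = 8.0139.

8.0139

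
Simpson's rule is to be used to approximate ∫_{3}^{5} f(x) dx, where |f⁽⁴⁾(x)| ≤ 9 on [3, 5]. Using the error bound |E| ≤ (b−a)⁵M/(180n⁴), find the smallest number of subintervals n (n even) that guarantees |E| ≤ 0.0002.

Need 288/(180n⁴) ≤ 0.0002.
n⁴ ≥ 288/(180·0.0002) = 8000 ⇒ n ≥ 9.4574, so the smallest even n is 10. (n must be even for Simpson's rule.)

10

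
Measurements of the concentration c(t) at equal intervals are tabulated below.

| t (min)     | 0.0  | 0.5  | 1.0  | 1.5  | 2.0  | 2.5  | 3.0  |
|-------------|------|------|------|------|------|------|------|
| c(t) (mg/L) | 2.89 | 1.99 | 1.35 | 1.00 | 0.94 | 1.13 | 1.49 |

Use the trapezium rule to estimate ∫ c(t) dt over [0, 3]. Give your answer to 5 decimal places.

h = 0.5, n = 6.
(h/2)·[y₀ + 2y₁ + 2y₂ + 2y₃ + 2y₄ + 2y₅ + y₆] = 0.25·(17.20) = 4.30000.

4.30000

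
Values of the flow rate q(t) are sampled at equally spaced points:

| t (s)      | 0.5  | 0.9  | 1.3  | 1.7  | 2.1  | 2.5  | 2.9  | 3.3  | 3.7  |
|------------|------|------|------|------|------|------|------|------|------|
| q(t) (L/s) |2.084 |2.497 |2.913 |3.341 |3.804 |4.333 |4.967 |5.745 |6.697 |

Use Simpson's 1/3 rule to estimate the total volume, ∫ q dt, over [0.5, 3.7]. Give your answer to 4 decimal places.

12.7751

h = 0.4, n = 8.
(h/3)·[y₀ + 4y₁ + 2y₂ + 4y₃ + 2y₄ + 4y₅ + 2y₆ + 4y₇ + y₈] = 0.133333·(95.813) = 12.7751.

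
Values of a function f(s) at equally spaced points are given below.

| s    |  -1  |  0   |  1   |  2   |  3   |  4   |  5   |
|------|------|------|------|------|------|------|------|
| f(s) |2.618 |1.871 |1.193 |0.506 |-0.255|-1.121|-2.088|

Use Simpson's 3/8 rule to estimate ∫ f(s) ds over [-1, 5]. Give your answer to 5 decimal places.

h = 1, n = 6.
(3h/8)·[y₀ + 3y₁ + 3y₂ + 2y₃ + 3y₄ + 3y₅ + y₆] = 0.375·(6.606) = 2.47725.

2.47725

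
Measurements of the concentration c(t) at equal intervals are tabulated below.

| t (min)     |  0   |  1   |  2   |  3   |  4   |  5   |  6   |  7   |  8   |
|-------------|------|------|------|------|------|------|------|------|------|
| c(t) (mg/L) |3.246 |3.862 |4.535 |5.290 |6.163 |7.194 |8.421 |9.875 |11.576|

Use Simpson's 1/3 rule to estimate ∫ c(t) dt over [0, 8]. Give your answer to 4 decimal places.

h = 1, n = 8.
(h/3)·[y₀ + 4y₁ + 2y₂ + 4y₃ + 2y₄ + 4y₅ + 2y₆ + 4y₇ + y₈] = 0.333333·(157.944) = 52.6480.

52.6480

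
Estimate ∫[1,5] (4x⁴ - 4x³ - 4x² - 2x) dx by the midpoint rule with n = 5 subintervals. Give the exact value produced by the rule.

h = (5 − 1)/5 = 0.8.
Midpoints m₁,…,m₅ = 1.4, 2.2, 3, 3.8, 4.6.
f(m₁)=-6.2496, f(m₂)=27.3504, f(m₃)=174, f(m₄)=549.2064, f(m₅)=1307.7984.
h·[f(m₁) + f(m₂) + f(m₃) + f(m₄) + f(m₅)] = 0.8·(2052.1056) = 1641.68448.

1641.68448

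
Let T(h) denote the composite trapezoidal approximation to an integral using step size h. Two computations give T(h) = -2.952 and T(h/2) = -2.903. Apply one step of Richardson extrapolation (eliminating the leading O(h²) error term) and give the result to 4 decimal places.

R = (4·T(h/2) − T(h)) / 3 = (4·(-2.903) − (-2.952))/3 = (-8.660)/3 = -2.8867.

-2.8867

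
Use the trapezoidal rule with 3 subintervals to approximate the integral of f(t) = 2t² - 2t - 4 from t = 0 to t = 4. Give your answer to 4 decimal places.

h = (4 − 0)/3 = 1.333333.
Nodes t₀,…,t₃ = 0, 1.333333, 2.666667, 4.
f(t) = 2t² - 2t - 4: f₀=-4, f₁=-3.111111, f₂=4.888889, f₃=20.
(h/2)·[f₀ + 2f₁ + 2f₂ + f₃] = 0.666667·(19.555556) = 13.0370.

13.0370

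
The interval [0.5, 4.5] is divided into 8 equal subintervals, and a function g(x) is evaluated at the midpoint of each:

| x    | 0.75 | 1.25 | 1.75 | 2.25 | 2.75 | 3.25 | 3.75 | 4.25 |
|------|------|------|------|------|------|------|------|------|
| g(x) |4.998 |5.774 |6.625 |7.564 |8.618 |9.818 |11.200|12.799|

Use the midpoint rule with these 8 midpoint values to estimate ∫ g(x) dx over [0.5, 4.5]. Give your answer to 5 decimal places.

33.69800

h = 0.5, n = 8.
h·[y(m₁) + y(m₂) + y(m₃) + y(m₄) + y(m₅) + y(m₆) + y(m₇) + y(m₈)] = 0.5·(67.396) = 33.69800.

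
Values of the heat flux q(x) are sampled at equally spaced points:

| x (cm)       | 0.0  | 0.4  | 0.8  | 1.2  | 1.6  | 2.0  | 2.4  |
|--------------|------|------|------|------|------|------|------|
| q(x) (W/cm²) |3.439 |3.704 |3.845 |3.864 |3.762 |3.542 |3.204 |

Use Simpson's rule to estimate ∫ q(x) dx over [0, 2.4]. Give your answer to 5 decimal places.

h = 0.4, n = 6.
(h/3)·[y₀ + 4y₁ + 2y₂ + 4y₃ + 2y₄ + 4y₅ + y₆] = 0.133333·(66.297) = 8.83960.

8.83960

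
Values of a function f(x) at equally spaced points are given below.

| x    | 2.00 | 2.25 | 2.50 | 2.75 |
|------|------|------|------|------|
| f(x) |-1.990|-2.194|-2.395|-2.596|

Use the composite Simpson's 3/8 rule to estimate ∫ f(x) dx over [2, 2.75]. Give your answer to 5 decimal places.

-1.72059

h = 0.25, n = 3.
(3h/8)·[y₀ + 3y₁ + 3y₂ + y₃] = 0.09375·(-18.353) = -1.72059.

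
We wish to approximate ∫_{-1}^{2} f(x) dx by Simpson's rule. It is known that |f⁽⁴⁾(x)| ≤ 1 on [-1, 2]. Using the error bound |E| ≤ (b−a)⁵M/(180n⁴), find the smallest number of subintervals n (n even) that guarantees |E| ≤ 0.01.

4

Need 243/(180n⁴) ≤ 0.01.
n⁴ ≥ 243/(180·0.01) = 135 ⇒ n ≥ 3.4087, so the smallest even n is 4. (n must be even for Simpson's rule.)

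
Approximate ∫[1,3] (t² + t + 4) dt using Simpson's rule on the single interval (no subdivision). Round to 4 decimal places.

S = (b−a)/6 · [f(1) + 4f(2) + f(3)] = 0.333333·[6 + 4·10 + 16] = 20.6667.

20.6667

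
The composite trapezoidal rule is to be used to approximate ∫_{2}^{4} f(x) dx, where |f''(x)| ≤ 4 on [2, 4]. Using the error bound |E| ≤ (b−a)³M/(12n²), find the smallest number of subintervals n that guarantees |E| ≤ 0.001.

52

Need 32/(12n²) ≤ 0.001.
n² ≥ 32/(12·0.001) = 2666.67 ⇒ n ≥ 51.6398, so the smallest n is 52.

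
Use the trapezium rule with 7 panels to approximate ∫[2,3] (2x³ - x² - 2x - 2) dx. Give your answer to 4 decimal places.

19.2143

h = (3 − 2)/7 = 0.142857.
Nodes x₀,…,x₇ = 2, 2.142857, 2.285714, 2.428571, 2.571429, 2.714286, 2.857143, 3.
f(x) = 2x³ - x² - 2x - 2: f₀=6, f₁=8.801749, f₂=12.087464, f₃=15.892128, f₄=20.250729, f₅=25.198251, f₆=30.769679, f₇=37.
(h/2)·[f₀ + 2f₁ + 2f₂ + 2f₃ + 2f₄ + 2f₅ + 2f₆ + f₇] = 0.071429·(269) = 19.2143.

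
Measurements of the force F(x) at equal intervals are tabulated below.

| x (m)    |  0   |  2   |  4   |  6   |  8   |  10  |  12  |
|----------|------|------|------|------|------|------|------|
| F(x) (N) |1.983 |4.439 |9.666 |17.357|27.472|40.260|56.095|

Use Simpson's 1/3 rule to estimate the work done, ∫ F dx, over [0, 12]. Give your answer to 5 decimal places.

253.71867

h = 2, n = 6.
(h/3)·[y₀ + 4y₁ + 2y₂ + 4y₃ + 2y₄ + 4y₅ + y₆] = 0.666667·(380.578) = 253.71867.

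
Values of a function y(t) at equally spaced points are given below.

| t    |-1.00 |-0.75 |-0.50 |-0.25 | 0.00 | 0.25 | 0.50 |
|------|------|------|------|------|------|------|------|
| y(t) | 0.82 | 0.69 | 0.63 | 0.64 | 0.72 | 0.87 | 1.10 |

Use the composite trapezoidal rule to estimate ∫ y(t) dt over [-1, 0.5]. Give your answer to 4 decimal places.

1.1275

h = 0.25, n = 6.
(h/2)·[y₀ + 2y₁ + 2y₂ + 2y₃ + 2y₄ + 2y₅ + y₆] = 0.125·(9.02) = 1.1275.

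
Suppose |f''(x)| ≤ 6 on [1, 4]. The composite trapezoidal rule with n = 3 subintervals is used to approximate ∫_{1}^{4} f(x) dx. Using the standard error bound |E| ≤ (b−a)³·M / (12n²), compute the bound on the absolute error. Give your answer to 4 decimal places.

1.5000

|E| ≤ (3)³·6 / (12·3²) = 162/108 = 1.5000.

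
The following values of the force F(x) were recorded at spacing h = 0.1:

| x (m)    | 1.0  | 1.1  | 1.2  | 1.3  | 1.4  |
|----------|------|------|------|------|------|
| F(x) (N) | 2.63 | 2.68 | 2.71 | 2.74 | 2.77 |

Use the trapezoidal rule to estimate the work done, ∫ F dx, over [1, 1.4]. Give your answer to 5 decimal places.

h = 0.1, n = 4.
(h/2)·[y₀ + 2y₁ + 2y₂ + 2y₃ + y₄] = 0.05·(21.66) = 1.08300.

1.08300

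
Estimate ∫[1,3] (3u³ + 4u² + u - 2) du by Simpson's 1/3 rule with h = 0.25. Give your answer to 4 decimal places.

94.6667

h = (3 − 1)/8 = 0.25.
Nodes u₀,…,u₈ = 1, 1.25, 1.5, 1.75, 2, 2.25, 2.5, 2.75, 3.
f(u) = 3u³ + 4u² + u - 2: f₀=6, f₁=11.359375, f₂=18.625, f₃=28.078125, f₄=40, f₅=54.671875, f₆=72.375, f₇=93.390625, f₈=118.
(h/3)·[f₀ + 4f₁ + 2f₂ + 4f₃ + 2f₄ + 4f₅ + 2f₆ + 4f₇ + f₈] = 0.083333·(1136) = 94.6667.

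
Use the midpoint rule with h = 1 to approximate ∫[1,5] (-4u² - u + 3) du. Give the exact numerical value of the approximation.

h = (5 − 1)/4 = 1.
Midpoints m₁,…,m₄ = 1.5, 2.5, 3.5, 4.5.
f(m₁)=-7.5, f(m₂)=-24.5, f(m₃)=-49.5, f(m₄)=-82.5.
h·[f(m₁) + f(m₂) + f(m₃) + f(m₄)] = 1·(-164) = -164.

-164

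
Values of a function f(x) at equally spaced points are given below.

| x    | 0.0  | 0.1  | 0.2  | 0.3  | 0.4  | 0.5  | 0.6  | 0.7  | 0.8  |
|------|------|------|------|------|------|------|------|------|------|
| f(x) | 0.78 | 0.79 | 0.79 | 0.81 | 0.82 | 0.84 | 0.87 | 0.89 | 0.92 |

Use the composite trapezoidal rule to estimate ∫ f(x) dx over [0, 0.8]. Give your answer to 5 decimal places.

h = 0.1, n = 8.
(h/2)·[y₀ + 2y₁ + 2y₂ + 2y₃ + 2y₄ + 2y₅ + 2y₆ + 2y₇ + y₈] = 0.05·(13.32) = 0.66600.

0.66600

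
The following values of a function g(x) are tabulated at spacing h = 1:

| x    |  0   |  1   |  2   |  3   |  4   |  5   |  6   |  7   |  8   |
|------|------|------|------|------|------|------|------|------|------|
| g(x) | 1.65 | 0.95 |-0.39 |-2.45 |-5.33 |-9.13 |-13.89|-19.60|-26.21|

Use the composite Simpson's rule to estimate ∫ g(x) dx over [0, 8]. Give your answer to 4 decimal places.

-61.5667

h = 1, n = 8.
(h/3)·[y₀ + 4y₁ + 2y₂ + 4y₃ + 2y₄ + 4y₅ + 2y₆ + 4y₇ + y₈] = 0.333333·(-184.70) = -61.5667.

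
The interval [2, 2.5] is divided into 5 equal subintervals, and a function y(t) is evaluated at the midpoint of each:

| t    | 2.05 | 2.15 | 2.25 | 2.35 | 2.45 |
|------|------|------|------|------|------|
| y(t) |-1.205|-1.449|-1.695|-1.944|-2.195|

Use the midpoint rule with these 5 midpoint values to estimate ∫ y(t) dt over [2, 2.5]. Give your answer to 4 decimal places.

h = 0.1, n = 5.
h·[y(m₁) + y(m₂) + y(m₃) + y(m₄) + y(m₅)] = 0.1·(-8.488) = -0.8488.

-0.8488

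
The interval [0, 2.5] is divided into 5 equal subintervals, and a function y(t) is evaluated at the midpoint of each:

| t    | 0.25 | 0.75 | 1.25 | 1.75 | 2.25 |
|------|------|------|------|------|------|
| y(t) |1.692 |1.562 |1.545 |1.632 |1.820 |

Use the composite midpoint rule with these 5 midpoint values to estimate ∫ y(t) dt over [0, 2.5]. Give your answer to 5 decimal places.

h = 0.5, n = 5.
h·[y(m₁) + y(m₂) + y(m₃) + y(m₄) + y(m₅)] = 0.5·(8.251) = 4.12550.

4.12550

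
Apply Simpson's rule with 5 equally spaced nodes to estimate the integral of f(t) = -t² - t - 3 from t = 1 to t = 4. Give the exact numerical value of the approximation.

-37.5

h = (4 − 1)/4 = 0.75.
Nodes t₀,…,t₄ = 1, 1.75, 2.5, 3.25, 4.
f(t) = -t² - t - 3: f₀=-5, f₁=-7.8125, f₂=-11.75, f₃=-16.8125, f₄=-23.
(h/3)·[f₀ + 4f₁ + 2f₂ + 4f₃ + f₄] = 0.25·(-150) = -37.5.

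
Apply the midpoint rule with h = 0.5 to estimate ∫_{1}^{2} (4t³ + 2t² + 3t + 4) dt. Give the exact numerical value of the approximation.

h = (2 − 1)/2 = 0.5.
Midpoints m₁,…,m₂ = 1.25, 1.75.
f(m₁)=18.6875, f(m₂)=36.8125.
h·[f(m₁) + f(m₂)] = 0.5·(55.5) = 27.75.

27.75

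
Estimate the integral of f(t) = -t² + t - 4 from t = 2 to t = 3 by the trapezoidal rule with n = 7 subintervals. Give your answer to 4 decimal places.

h = (3 − 2)/7 = 0.142857.
Nodes t₀,…,t₇ = 2, 2.142857, 2.285714, 2.428571, 2.571429, 2.714286, 2.857143, 3.
f(t) = -t² + t - 4: f₀=-6, f₁=-6.448980, f₂=-6.938776, f₃=-7.469388, f₄=-8.040816, f₅=-8.653061, f₆=-9.306122, f₇=-10.
(h/2)·[f₀ + 2f₁ + 2f₂ + 2f₃ + 2f₄ + 2f₅ + 2f₆ + f₇] = 0.071429·(-109.714286) = -7.8367.

-7.8367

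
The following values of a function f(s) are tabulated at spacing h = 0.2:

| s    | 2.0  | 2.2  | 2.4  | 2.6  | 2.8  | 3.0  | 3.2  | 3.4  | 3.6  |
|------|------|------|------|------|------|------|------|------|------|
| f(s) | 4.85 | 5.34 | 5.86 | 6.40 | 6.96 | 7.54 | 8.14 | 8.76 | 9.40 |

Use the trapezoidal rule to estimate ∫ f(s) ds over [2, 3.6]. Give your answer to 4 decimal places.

h = 0.2, n = 8.
(h/2)·[y₀ + 2y₁ + 2y₂ + 2y₃ + 2y₄ + 2y₅ + 2y₆ + 2y₇ + y₈] = 0.1·(112.25) = 11.2250.

11.2250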